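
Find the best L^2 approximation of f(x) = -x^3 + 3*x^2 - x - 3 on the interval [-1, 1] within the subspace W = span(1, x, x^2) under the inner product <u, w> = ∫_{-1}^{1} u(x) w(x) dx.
g(x) = 3*x^2 - 8*x/5 - 3

The best approximation g ∈ W is the orthogonal projection of f onto W. Writing g = a_0 + a_1 x + a_2 x^2, the coefficients solve the normal equations G · a = b where
  G_{ij} = <φ_i, φ_j> and b_i = <f, φ_i>, with φ_0 = 1, φ_1 = x, φ_2 = x^2.
G =
  [2, 0, 2/3]
  [0, 2/3, 0]
  [2/3, 0, 2/5],
b = (-4, -16/15, -4/5).
Solving gives a_0 = -3, a_1 = -8/5, a_2 = 3, so
  g(x) = 3*x^2 - 8*x/5 - 3.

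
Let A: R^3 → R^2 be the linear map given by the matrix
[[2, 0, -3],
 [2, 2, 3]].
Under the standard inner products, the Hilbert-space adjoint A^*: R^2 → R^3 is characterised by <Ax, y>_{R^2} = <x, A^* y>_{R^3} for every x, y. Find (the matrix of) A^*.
A^* = A^T =
[[2, 2],
 [0, 2],
 [-3, 3]]

For real matrices with standard dot products, the defining identity <Ax, y> = <x, A^* y> gives (Ax)^T y = x^T (A^*) y, i.e. x^T A^T y = x^T (A^*) y. Since this holds for all x, y, we must have A^* = A^T. Therefore
A^* =
[[2, 2],
 [0, 2],
 [-3, 3]].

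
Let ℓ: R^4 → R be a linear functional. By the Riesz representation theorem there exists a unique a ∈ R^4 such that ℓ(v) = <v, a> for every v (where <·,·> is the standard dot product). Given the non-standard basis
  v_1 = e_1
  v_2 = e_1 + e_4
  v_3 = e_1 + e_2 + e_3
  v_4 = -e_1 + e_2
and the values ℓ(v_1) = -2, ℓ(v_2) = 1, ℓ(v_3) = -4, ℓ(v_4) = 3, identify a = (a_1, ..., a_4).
a = (-2, 1, -3, 3)

Write a = (a_1, ..., a_4) in the standard basis. For each basis vector v_i, ℓ(v_i) = <v_i, a> is a linear equation in the a_j's. Collect the n equations into a matrix system V a = ℓ, where row i of V is v_i (expressed in the standard basis). Since V is invertible (lower-triangular with 1s on the diagonal, up to permutation), solve by back-substitution:
  V =
[[1, 0, 0, 0],
 [1, 0, 0, 1],
 [1, 1, 1, 0],
 [-1, 1, 0, 0]]
  V a = (-2, 1, -4, 3)
Solving gives a = (-2, 1, -3, 3).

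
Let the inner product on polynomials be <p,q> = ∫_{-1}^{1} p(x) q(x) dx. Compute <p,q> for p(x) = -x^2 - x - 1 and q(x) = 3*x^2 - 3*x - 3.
<p,q> = 34/5

Expand the product: p(x)·q(x) = -3*x^4 + 3*x^2 + 6*x + 3.
∫_{-1}^{1} of each monomial x^k gives [2/(k+1) if k even, 0 if k odd]. Integrating term-by-term (or equivalently evaluating the antiderivative F(x) = -3*x^5/5 + x^3 + 3*x^2 + 3*x at the endpoints):
  F(1) − F(−1) = 32/5 − (-2/5) = 34/5.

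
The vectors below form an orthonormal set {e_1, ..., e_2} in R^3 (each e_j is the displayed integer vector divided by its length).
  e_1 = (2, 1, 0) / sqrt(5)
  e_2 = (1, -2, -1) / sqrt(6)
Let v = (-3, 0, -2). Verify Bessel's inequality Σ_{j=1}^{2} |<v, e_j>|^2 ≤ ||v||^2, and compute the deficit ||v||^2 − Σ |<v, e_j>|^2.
Σ |<v, e_j>|^2 = 221/30; ||v||^2 = 13; deficit = 169/30

Write each e_j = u_j / sqrt(<u_j, u_j>) where u_j is the displayed integer vector. Then <v, e_j> = <v, u_j> / sqrt(<u_j, u_j>), so |<v, e_j>|^2 = <v, u_j>^2 / <u_j, u_j>.
Coefficients: <v, e_1> = -6/sqrt(5), <v, e_2> = -1/sqrt(6).
Square and sum: Σ |<v, e_j>|^2 = 221/30.
Compute ||v||^2 = v·v = 13.
Deficit = 13 − 221/30 = 169/30 ≥ 0, confirming Bessel's inequality. (The deficit equals ||v − Σ <v,e_j> e_j||^2, the squared distance from v to span{e_j}.)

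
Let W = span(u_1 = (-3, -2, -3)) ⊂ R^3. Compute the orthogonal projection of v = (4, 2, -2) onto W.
proj_W(v) = (15/11, 10/11, 15/11)

Set up U = [u_1 | ... | u_1] ∈ R^(3×1). The projector onto W = col(U) is P = U (U^T U)^(-1) U^T.
Compute U^T U =
  [22],
and U^T v = (-10).
Solve U^T U · c = U^T v for the coefficients: c = (-5/11). The projection is proj_W(v) = U c.
Check: (v - proj_W(v)) · u_1 = 0  (should be 0).
Result: proj_W(v) = (15/11, 10/11, 15/11).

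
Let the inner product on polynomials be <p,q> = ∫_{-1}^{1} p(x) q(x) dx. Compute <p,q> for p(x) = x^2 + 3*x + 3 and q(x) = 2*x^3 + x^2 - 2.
<p,q> = -128/15

Expand the product: p(x)·q(x) = 2*x^5 + 7*x^4 + 9*x^3 + x^2 - 6*x - 6.
∫_{-1}^{1} of each monomial x^k gives [2/(k+1) if k even, 0 if k odd]. Integrating term-by-term (or equivalently evaluating the antiderivative F(x) = x^6/3 + 7*x^5/5 + 9*x^4/4 + x^3/3 - 3*x^2 - 6*x at the endpoints):
  F(1) − F(−1) = -281/60 − (77/20) = -128/15.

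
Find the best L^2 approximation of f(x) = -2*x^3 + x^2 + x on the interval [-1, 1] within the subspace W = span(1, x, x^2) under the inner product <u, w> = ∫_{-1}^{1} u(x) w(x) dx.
g(x) = x^2 - x/5

The best approximation g ∈ W is the orthogonal projection of f onto W. Writing g = a_0 + a_1 x + a_2 x^2, the coefficients solve the normal equations G · a = b where
  G_{ij} = <φ_i, φ_j> and b_i = <f, φ_i>, with φ_0 = 1, φ_1 = x, φ_2 = x^2.
G =
  [2, 0, 2/3]
  [0, 2/3, 0]
  [2/3, 0, 2/5],
b = (2/3, -2/15, 2/5).
Solving gives a_0 = 0, a_1 = -1/5, a_2 = 1, so
  g(x) = x^2 - x/5.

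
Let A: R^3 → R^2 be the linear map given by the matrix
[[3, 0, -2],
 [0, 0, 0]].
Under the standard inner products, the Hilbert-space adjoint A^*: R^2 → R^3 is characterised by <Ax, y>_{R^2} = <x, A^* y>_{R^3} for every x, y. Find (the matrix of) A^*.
A^* = A^T =
[[3, 0],
 [0, 0],
 [-2, 0]]

For real matrices with standard dot products, the defining identity <Ax, y> = <x, A^* y> gives (Ax)^T y = x^T (A^*) y, i.e. x^T A^T y = x^T (A^*) y. Since this holds for all x, y, we must have A^* = A^T. Therefore
A^* =
[[3, 0],
 [0, 0],
 [-2, 0]].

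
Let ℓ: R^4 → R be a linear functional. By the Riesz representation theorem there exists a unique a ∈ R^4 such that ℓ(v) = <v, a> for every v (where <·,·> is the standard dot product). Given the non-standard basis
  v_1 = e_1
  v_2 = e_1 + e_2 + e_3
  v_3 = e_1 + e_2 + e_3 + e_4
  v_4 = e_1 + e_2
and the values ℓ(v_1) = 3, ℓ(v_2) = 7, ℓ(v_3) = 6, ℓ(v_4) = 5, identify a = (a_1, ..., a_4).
a = (3, 2, 2, -1)

Write a = (a_1, ..., a_4) in the standard basis. For each basis vector v_i, ℓ(v_i) = <v_i, a> is a linear equation in the a_j's. Collect the n equations into a matrix system V a = ℓ, where row i of V is v_i (expressed in the standard basis). Since V is invertible (lower-triangular with 1s on the diagonal, up to permutation), solve by back-substitution:
  V =
[[1, 0, 0, 0],
 [1, 1, 1, 0],
 [1, 1, 1, 1],
 [1, 1, 0, 0]]
  V a = (3, 7, 6, 5)
Solving gives a = (3, 2, 2, -1).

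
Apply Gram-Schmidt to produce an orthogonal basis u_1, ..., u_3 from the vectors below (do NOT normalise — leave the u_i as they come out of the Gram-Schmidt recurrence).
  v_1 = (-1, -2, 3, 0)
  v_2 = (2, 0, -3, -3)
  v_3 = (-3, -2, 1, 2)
Orthogonal basis:
  u_1 = (-1, -2, 3, 0)
  u_2 = (17/14, -11/7, -9/14, -3)
  u_3 = (-18/11, -24/17, -278/187, 74/187)

Apply the Gram-Schmidt recurrence
  u_1 = v_1
  u_i = v_i − Σ_{j<i} ((v_i · u_j) / (u_j · u_j)) · u_j.

Step by step this gives:
  u_1 = (-1, -2, 3, 0)
  u_2 = (17/14, -11/7, -9/14, -3)
  u_3 = (-18/11, -24/17, -278/187, 74/187)

Orthogonality check:
  u_2 · u_1 = 0 (should be 0)
  u_3 · u_1 = 0 (should be 0)
  u_3 · u_2 = 0 (should be 0)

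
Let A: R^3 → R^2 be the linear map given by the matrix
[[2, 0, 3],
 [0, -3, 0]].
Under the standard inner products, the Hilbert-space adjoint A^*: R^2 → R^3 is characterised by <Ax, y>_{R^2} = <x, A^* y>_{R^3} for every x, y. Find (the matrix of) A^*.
A^* = A^T =
[[2, 0],
 [0, -3],
 [3, 0]]

For real matrices with standard dot products, the defining identity <Ax, y> = <x, A^* y> gives (Ax)^T y = x^T (A^*) y, i.e. x^T A^T y = x^T (A^*) y. Since this holds for all x, y, we must have A^* = A^T. Therefore
A^* =
[[2, 0],
 [0, -3],
 [3, 0]].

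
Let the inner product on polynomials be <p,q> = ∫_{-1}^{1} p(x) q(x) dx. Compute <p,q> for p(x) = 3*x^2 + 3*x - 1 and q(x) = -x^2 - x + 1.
<p,q> = -38/15

Expand the product: p(x)·q(x) = -3*x^4 - 6*x^3 + x^2 + 4*x - 1.
∫_{-1}^{1} of each monomial x^k gives [2/(k+1) if k even, 0 if k odd]. Integrating term-by-term (or equivalently evaluating the antiderivative F(x) = -3*x^5/5 - 3*x^4/2 + x^3/3 + 2*x^2 - x at the endpoints):
  F(1) − F(−1) = -23/30 − (53/30) = -38/15.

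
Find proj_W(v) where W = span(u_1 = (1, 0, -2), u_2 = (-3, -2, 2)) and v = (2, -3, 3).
proj_W(v) = (-8/9, -1/9, 14/9)

Set up U = [u_1 | ... | u_2] ∈ R^(3×2). The projector onto W = col(U) is P = U (U^T U)^(-1) U^T.
Compute U^T U =
  [5, -7]
  [-7, 17],
and U^T v = (-4, 6).
Solve U^T U · c = U^T v for the coefficients: c = (-13/18, 1/18). The projection is proj_W(v) = U c.
Check: (v - proj_W(v)) · u_1 = 0  (should be 0).
Check: (v - proj_W(v)) · u_2 = 0  (should be 0).
Result: proj_W(v) = (-8/9, -1/9, 14/9).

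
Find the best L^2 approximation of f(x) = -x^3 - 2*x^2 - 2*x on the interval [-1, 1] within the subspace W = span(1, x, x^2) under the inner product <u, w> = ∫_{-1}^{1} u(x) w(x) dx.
g(x) = -2*x^2 - 13*x/5

The best approximation g ∈ W is the orthogonal projection of f onto W. Writing g = a_0 + a_1 x + a_2 x^2, the coefficients solve the normal equations G · a = b where
  G_{ij} = <φ_i, φ_j> and b_i = <f, φ_i>, with φ_0 = 1, φ_1 = x, φ_2 = x^2.
G =
  [2, 0, 2/3]
  [0, 2/3, 0]
  [2/3, 0, 2/5],
b = (-4/3, -26/15, -4/5).
Solving gives a_0 = 0, a_1 = -13/5, a_2 = -2, so
  g(x) = -2*x^2 - 13*x/5.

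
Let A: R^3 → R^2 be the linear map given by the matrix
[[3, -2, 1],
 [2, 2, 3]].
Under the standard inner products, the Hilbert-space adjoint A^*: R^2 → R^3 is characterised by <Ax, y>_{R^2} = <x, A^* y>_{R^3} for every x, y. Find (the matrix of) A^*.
A^* = A^T =
[[3, 2],
 [-2, 2],
 [1, 3]]

For real matrices with standard dot products, the defining identity <Ax, y> = <x, A^* y> gives (Ax)^T y = x^T (A^*) y, i.e. x^T A^T y = x^T (A^*) y. Since this holds for all x, y, we must have A^* = A^T. Therefore
A^* =
[[3, 2],
 [-2, 2],
 [1, 3]].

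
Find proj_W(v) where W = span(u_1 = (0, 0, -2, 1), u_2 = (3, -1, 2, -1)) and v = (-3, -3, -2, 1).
proj_W(v) = (-9/5, 3/5, -2, 1)

Set up U = [u_1 | ... | u_2] ∈ R^(4×2). The projector onto W = col(U) is P = U (U^T U)^(-1) U^T.
Compute U^T U =
  [5, -5]
  [-5, 15],
and U^T v = (5, -11).
Solve U^T U · c = U^T v for the coefficients: c = (2/5, -3/5). The projection is proj_W(v) = U c.
Check: (v - proj_W(v)) · u_1 = 0  (should be 0).
Check: (v - proj_W(v)) · u_2 = 0  (should be 0).
Result: proj_W(v) = (-9/5, 3/5, -2, 1).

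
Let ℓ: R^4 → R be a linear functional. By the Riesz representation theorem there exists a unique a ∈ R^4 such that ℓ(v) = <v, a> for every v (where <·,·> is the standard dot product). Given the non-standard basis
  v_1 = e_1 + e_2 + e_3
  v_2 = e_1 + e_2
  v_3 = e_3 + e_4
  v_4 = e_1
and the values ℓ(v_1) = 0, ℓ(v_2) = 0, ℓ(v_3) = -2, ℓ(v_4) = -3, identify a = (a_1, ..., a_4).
a = (-3, 3, 0, -2)

Write a = (a_1, ..., a_4) in the standard basis. For each basis vector v_i, ℓ(v_i) = <v_i, a> is a linear equation in the a_j's. Collect the n equations into a matrix system V a = ℓ, where row i of V is v_i (expressed in the standard basis). Since V is invertible (lower-triangular with 1s on the diagonal, up to permutation), solve by back-substitution:
  V =
[[1, 1, 1, 0],
 [1, 1, 0, 0],
 [0, 0, 1, 1],
 [1, 0, 0, 0]]
  V a = (0, 0, -2, -3)
Solving gives a = (-3, 3, 0, -2).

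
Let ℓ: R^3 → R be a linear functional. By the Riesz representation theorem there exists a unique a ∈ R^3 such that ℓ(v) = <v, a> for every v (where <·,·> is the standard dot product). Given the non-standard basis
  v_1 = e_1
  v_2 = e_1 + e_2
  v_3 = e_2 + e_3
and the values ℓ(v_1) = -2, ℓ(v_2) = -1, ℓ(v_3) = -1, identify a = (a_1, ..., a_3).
a = (-2, 1, -2)

Write a = (a_1, ..., a_3) in the standard basis. For each basis vector v_i, ℓ(v_i) = <v_i, a> is a linear equation in the a_j's. Collect the n equations into a matrix system V a = ℓ, where row i of V is v_i (expressed in the standard basis). Since V is invertible (lower-triangular with 1s on the diagonal, up to permutation), solve by back-substitution:
  V =
[[1, 0, 0],
 [1, 1, 0],
 [0, 1, 1]]
  V a = (-2, -1, -1)
Solving gives a = (-2, 1, -2).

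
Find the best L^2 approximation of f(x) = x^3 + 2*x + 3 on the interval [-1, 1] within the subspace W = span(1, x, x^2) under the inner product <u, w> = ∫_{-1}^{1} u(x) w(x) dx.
g(x) = 13*x/5 + 3

The best approximation g ∈ W is the orthogonal projection of f onto W. Writing g = a_0 + a_1 x + a_2 x^2, the coefficients solve the normal equations G · a = b where
  G_{ij} = <φ_i, φ_j> and b_i = <f, φ_i>, with φ_0 = 1, φ_1 = x, φ_2 = x^2.
G =
  [2, 0, 2/3]
  [0, 2/3, 0]
  [2/3, 0, 2/5],
b = (6, 26/15, 2).
Solving gives a_0 = 3, a_1 = 13/5, a_2 = 0, so
  g(x) = 13*x/5 + 3.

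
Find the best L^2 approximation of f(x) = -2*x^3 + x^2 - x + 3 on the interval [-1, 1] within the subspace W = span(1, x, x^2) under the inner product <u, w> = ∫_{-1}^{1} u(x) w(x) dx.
g(x) = x^2 - 11*x/5 + 3

The best approximation g ∈ W is the orthogonal projection of f onto W. Writing g = a_0 + a_1 x + a_2 x^2, the coefficients solve the normal equations G · a = b where
  G_{ij} = <φ_i, φ_j> and b_i = <f, φ_i>, with φ_0 = 1, φ_1 = x, φ_2 = x^2.
G =
  [2, 0, 2/3]
  [0, 2/3, 0]
  [2/3, 0, 2/5],
b = (20/3, -22/15, 12/5).
Solving gives a_0 = 3, a_1 = -11/5, a_2 = 1, so
  g(x) = x^2 - 11*x/5 + 3.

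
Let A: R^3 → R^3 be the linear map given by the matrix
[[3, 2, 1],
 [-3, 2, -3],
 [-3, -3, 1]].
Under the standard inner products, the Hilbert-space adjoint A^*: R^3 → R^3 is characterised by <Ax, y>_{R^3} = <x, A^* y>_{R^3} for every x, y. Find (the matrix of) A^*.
A^* = A^T =
[[3, -3, -3],
 [2, 2, -3],
 [1, -3, 1]]

For real matrices with standard dot products, the defining identity <Ax, y> = <x, A^* y> gives (Ax)^T y = x^T (A^*) y, i.e. x^T A^T y = x^T (A^*) y. Since this holds for all x, y, we must have A^* = A^T. Therefore
A^* =
[[3, -3, -3],
 [2, 2, -3],
 [1, -3, 1]].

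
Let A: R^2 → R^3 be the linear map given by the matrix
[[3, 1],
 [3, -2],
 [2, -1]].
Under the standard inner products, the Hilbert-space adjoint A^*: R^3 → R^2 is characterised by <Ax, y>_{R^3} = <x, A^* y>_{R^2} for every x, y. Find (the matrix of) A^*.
A^* = A^T =
[[3, 3, 2],
 [1, -2, -1]]

For real matrices with standard dot products, the defining identity <Ax, y> = <x, A^* y> gives (Ax)^T y = x^T (A^*) y, i.e. x^T A^T y = x^T (A^*) y. Since this holds for all x, y, we must have A^* = A^T. Therefore
A^* =
[[3, 3, 2],
 [1, -2, -1]].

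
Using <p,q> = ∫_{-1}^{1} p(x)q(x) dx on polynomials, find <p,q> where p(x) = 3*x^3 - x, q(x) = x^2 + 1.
<p,q> = 0

Expand the product: p(x)·q(x) = 3*x^5 + 2*x^3 - x.
∫_{-1}^{1} of each monomial x^k gives [2/(k+1) if k even, 0 if k odd]. Integrating term-by-term (or equivalently evaluating the antiderivative F(x) = x^6/2 + x^4/2 - x^2/2 at the endpoints):
  F(1) − F(−1) = 1/2 − (1/2) = 0.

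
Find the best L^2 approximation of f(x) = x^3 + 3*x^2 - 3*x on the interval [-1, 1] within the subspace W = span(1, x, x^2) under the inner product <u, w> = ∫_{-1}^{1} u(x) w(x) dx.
g(x) = 3*x^2 - 12*x/5

The best approximation g ∈ W is the orthogonal projection of f onto W. Writing g = a_0 + a_1 x + a_2 x^2, the coefficients solve the normal equations G · a = b where
  G_{ij} = <φ_i, φ_j> and b_i = <f, φ_i>, with φ_0 = 1, φ_1 = x, φ_2 = x^2.
G =
  [2, 0, 2/3]
  [0, 2/3, 0]
  [2/3, 0, 2/5],
b = (2, -8/5, 6/5).
Solving gives a_0 = 0, a_1 = -12/5, a_2 = 3, so
  g(x) = 3*x^2 - 12*x/5.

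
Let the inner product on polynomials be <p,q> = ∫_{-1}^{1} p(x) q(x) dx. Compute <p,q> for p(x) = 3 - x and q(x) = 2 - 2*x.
<p,q> = 40/3

Expand the product: p(x)·q(x) = 2*x^2 - 8*x + 6.
∫_{-1}^{1} of each monomial x^k gives [2/(k+1) if k even, 0 if k odd]. Integrating term-by-term (or equivalently evaluating the antiderivative F(x) = 2*x^3/3 - 4*x^2 + 6*x at the endpoints):
  F(1) − F(−1) = 8/3 − (-32/3) = 40/3.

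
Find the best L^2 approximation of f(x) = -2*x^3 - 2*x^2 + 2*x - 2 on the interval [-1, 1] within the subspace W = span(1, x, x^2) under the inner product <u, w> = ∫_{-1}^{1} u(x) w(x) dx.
g(x) = -2*x^2 + 4*x/5 - 2

The best approximation g ∈ W is the orthogonal projection of f onto W. Writing g = a_0 + a_1 x + a_2 x^2, the coefficients solve the normal equations G · a = b where
  G_{ij} = <φ_i, φ_j> and b_i = <f, φ_i>, with φ_0 = 1, φ_1 = x, φ_2 = x^2.
G =
  [2, 0, 2/3]
  [0, 2/3, 0]
  [2/3, 0, 2/5],
b = (-16/3, 8/15, -32/15).
Solving gives a_0 = -2, a_1 = 4/5, a_2 = -2, so
  g(x) = -2*x^2 + 4*x/5 - 2.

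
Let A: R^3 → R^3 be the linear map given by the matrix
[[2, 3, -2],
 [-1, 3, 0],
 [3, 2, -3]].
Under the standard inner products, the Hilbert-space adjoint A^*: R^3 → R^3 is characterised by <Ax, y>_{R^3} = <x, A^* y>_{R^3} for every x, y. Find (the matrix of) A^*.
A^* = A^T =
[[2, -1, 3],
 [3, 3, 2],
 [-2, 0, -3]]

For real matrices with standard dot products, the defining identity <Ax, y> = <x, A^* y> gives (Ax)^T y = x^T (A^*) y, i.e. x^T A^T y = x^T (A^*) y. Since this holds for all x, y, we must have A^* = A^T. Therefore
A^* =
[[2, -1, 3],
 [3, 3, 2],
 [-2, 0, -3]].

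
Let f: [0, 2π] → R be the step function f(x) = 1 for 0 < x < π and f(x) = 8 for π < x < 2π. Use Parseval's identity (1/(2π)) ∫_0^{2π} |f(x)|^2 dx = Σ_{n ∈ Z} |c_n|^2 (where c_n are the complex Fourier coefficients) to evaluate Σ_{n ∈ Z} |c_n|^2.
Σ |c_n|^2 = 65/2

Parseval equates the L^2 energy of f (normalised by 1/(2π)) with the ℓ^2 sum of its Fourier coefficients: (1/(2π)) ∫_0^{2π} |f|^2 = Σ |c_n|^2.
Compute the left side: (1/(2π)) [∫_0^π 1^2 dx + ∫_π^{2π} 8^2 dx] = (1/(2π)) · (1π + 64π) = (1 + 64)/2 = 65/2.
So Σ_{n ∈ Z} |c_n|^2 = 65/2.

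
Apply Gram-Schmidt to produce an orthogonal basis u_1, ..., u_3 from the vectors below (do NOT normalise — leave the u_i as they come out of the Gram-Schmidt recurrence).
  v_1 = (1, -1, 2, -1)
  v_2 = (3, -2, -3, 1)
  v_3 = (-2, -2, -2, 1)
Orthogonal basis:
  u_1 = (1, -1, 2, -1)
  u_2 = (23/7, -16/7, -17/7, 5/7)
  u_3 = (-284/157, -369/157, -29/157, 27/157)

Apply the Gram-Schmidt recurrence
  u_1 = v_1
  u_i = v_i − Σ_{j<i} ((v_i · u_j) / (u_j · u_j)) · u_j.

Step by step this gives:
  u_1 = (1, -1, 2, -1)
  u_2 = (23/7, -16/7, -17/7, 5/7)
  u_3 = (-284/157, -369/157, -29/157, 27/157)

Orthogonality check:
  u_2 · u_1 = 0 (should be 0)
  u_3 · u_1 = 0 (should be 0)
  u_3 · u_2 = 0 (should be 0)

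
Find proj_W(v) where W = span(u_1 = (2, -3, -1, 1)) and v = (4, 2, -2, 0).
proj_W(v) = (8/15, -4/5, -4/15, 4/15)

Set up U = [u_1 | ... | u_1] ∈ R^(4×1). The projector onto W = col(U) is P = U (U^T U)^(-1) U^T.
Compute U^T U =
  [15],
and U^T v = (4).
Solve U^T U · c = U^T v for the coefficients: c = (4/15). The projection is proj_W(v) = U c.
Check: (v - proj_W(v)) · u_1 = 0  (should be 0).
Result: proj_W(v) = (8/15, -4/5, -4/15, 4/15).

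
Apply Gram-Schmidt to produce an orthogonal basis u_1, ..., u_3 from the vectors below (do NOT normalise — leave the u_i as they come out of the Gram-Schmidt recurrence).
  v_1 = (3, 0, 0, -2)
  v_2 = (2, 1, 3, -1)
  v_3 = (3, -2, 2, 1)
Orthogonal basis:
  u_1 = (3, 0, 0, -2)
  u_2 = (2/13, 1, 3, 3/13)
  u_3 = (172/131, -323/131, 79/131, 258/131)

Apply the Gram-Schmidt recurrence
  u_1 = v_1
  u_i = v_i − Σ_{j<i} ((v_i · u_j) / (u_j · u_j)) · u_j.

Step by step this gives:
  u_1 = (3, 0, 0, -2)
  u_2 = (2/13, 1, 3, 3/13)
  u_3 = (172/131, -323/131, 79/131, 258/131)

Orthogonality check:
  u_2 · u_1 = 0 (should be 0)
  u_3 · u_1 = 0 (should be 0)
  u_3 · u_2 = 0 (should be 0)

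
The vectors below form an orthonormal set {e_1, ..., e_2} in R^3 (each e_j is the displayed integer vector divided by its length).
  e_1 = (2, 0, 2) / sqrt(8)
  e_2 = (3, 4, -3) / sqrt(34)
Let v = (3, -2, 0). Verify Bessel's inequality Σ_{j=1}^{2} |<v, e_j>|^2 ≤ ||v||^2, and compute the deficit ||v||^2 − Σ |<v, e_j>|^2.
Σ |<v, e_j>|^2 = 77/17; ||v||^2 = 13; deficit = 144/17

Write each e_j = u_j / sqrt(<u_j, u_j>) where u_j is the displayed integer vector. Then <v, e_j> = <v, u_j> / sqrt(<u_j, u_j>), so |<v, e_j>|^2 = <v, u_j>^2 / <u_j, u_j>.
Coefficients: <v, e_1> = 6/sqrt(8), <v, e_2> = 1/sqrt(34).
Square and sum: Σ |<v, e_j>|^2 = 77/17.
Compute ||v||^2 = v·v = 13.
Deficit = 13 − 77/17 = 144/17 ≥ 0, confirming Bessel's inequality. (The deficit equals ||v − Σ <v,e_j> e_j||^2, the squared distance from v to span{e_j}.)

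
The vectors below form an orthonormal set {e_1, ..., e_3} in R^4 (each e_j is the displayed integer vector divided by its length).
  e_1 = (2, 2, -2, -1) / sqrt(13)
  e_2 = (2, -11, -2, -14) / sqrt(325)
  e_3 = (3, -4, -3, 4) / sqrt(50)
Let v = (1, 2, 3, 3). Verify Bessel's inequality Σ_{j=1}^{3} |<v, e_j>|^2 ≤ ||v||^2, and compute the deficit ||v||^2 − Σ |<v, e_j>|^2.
Σ |<v, e_j>|^2 = 15; ||v||^2 = 23; deficit = 8

Write each e_j = u_j / sqrt(<u_j, u_j>) where u_j is the displayed integer vector. Then <v, e_j> = <v, u_j> / sqrt(<u_j, u_j>), so |<v, e_j>|^2 = <v, u_j>^2 / <u_j, u_j>.
Coefficients: <v, e_1> = -3/sqrt(13), <v, e_2> = -68/sqrt(325), <v, e_3> = -2/sqrt(50).
Square and sum: Σ |<v, e_j>|^2 = 15.
Compute ||v||^2 = v·v = 23.
Deficit = 23 − 15 = 8 ≥ 0, confirming Bessel's inequality. (The deficit equals ||v − Σ <v,e_j> e_j||^2, the squared distance from v to span{e_j}.)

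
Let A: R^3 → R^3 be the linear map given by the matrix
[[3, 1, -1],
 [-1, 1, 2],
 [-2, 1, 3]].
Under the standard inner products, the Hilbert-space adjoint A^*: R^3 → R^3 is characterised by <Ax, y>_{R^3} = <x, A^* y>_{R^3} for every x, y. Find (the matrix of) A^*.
A^* = A^T =
[[3, -1, -2],
 [1, 1, 1],
 [-1, 2, 3]]

For real matrices with standard dot products, the defining identity <Ax, y> = <x, A^* y> gives (Ax)^T y = x^T (A^*) y, i.e. x^T A^T y = x^T (A^*) y. Since this holds for all x, y, we must have A^* = A^T. Therefore
A^* =
[[3, -1, -2],
 [1, 1, 1],
 [-1, 2, 3]].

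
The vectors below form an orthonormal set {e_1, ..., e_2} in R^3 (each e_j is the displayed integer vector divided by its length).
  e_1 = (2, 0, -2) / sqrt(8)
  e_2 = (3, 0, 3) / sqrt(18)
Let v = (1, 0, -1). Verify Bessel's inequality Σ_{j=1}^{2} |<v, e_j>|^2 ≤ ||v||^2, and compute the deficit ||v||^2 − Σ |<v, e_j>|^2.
Σ |<v, e_j>|^2 = 2; ||v||^2 = 2; deficit = 0

Write each e_j = u_j / sqrt(<u_j, u_j>) where u_j is the displayed integer vector. Then <v, e_j> = <v, u_j> / sqrt(<u_j, u_j>), so |<v, e_j>|^2 = <v, u_j>^2 / <u_j, u_j>.
Coefficients: <v, e_1> = 4/sqrt(8), <v, e_2> = 0/sqrt(18).
Square and sum: Σ |<v, e_j>|^2 = 2.
Compute ||v||^2 = v·v = 2.
Deficit = 2 − 2 = 0 ≥ 0, confirming Bessel's inequality. (The deficit equals ||v − Σ <v,e_j> e_j||^2, the squared distance from v to span{e_j}.)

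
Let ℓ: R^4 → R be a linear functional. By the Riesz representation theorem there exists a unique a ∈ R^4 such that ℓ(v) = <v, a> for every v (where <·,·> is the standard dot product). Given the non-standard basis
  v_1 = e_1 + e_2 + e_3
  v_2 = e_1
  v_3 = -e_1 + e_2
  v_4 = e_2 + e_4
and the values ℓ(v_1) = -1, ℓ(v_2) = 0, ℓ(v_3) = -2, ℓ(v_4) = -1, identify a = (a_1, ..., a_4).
a = (0, -2, 1, 1)

Write a = (a_1, ..., a_4) in the standard basis. For each basis vector v_i, ℓ(v_i) = <v_i, a> is a linear equation in the a_j's. Collect the n equations into a matrix system V a = ℓ, where row i of V is v_i (expressed in the standard basis). Since V is invertible (lower-triangular with 1s on the diagonal, up to permutation), solve by back-substitution:
  V =
[[1, 1, 1, 0],
 [1, 0, 0, 0],
 [-1, 1, 0, 0],
 [0, 1, 0, 1]]
  V a = (-1, 0, -2, -1)
Solving gives a = (0, -2, 1, 1).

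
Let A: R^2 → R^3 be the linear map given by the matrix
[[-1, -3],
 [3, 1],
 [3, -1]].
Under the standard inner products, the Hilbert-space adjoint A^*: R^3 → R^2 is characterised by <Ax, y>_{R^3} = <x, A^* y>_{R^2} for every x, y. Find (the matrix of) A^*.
A^* = A^T =
[[-1, 3, 3],
 [-3, 1, -1]]

For real matrices with standard dot products, the defining identity <Ax, y> = <x, A^* y> gives (Ax)^T y = x^T (A^*) y, i.e. x^T A^T y = x^T (A^*) y. Since this holds for all x, y, we must have A^* = A^T. Therefore
A^* =
[[-1, 3, 3],
 [-3, 1, -1]].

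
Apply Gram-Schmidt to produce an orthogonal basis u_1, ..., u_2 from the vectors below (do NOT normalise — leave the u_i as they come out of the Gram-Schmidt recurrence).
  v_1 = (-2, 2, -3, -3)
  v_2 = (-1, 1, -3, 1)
Orthogonal basis:
  u_1 = (-2, 2, -3, -3)
  u_2 = (-3/13, 3/13, -24/13, 28/13)

Apply the Gram-Schmidt recurrence
  u_1 = v_1
  u_i = v_i − Σ_{j<i} ((v_i · u_j) / (u_j · u_j)) · u_j.

Step by step this gives:
  u_1 = (-2, 2, -3, -3)
  u_2 = (-3/13, 3/13, -24/13, 28/13)

Orthogonality check:
  u_2 · u_1 = 0 (should be 0)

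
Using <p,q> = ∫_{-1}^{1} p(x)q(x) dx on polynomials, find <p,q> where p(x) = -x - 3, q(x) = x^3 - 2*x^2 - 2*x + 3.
<p,q> = -196/15

Expand the product: p(x)·q(x) = -x^4 - x^3 + 8*x^2 + 3*x - 9.
∫_{-1}^{1} of each monomial x^k gives [2/(k+1) if k even, 0 if k odd]. Integrating term-by-term (or equivalently evaluating the antiderivative F(x) = -x^5/5 - x^4/4 + 8*x^3/3 + 3*x^2/2 - 9*x at the endpoints):
  F(1) − F(−1) = -317/60 − (467/60) = -196/15.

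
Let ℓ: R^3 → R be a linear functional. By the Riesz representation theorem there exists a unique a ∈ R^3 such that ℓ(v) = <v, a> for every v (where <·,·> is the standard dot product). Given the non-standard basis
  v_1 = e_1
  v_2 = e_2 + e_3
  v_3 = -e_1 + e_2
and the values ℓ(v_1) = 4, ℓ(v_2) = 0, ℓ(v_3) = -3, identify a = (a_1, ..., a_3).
a = (4, 1, -1)

Write a = (a_1, ..., a_3) in the standard basis. For each basis vector v_i, ℓ(v_i) = <v_i, a> is a linear equation in the a_j's. Collect the n equations into a matrix system V a = ℓ, where row i of V is v_i (expressed in the standard basis). Since V is invertible (lower-triangular with 1s on the diagonal, up to permutation), solve by back-substitution:
  V =
[[1, 0, 0],
 [0, 1, 1],
 [-1, 1, 0]]
  V a = (4, 0, -3)
Solving gives a = (4, 1, -1).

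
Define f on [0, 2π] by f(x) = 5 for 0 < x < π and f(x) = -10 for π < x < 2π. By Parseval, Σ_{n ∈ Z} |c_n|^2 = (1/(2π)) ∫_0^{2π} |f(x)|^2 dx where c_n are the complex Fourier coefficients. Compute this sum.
Σ |c_n|^2 = 125/2

Parseval equates the L^2 energy of f (normalised by 1/(2π)) with the ℓ^2 sum of its Fourier coefficients: (1/(2π)) ∫_0^{2π} |f|^2 = Σ |c_n|^2.
Compute the left side: (1/(2π)) [∫_0^π 5^2 dx + ∫_π^{2π} (-10)^2 dx] = (1/(2π)) · (25π + 100π) = (25 + 100)/2 = 125/2.
So Σ_{n ∈ Z} |c_n|^2 = 125/2.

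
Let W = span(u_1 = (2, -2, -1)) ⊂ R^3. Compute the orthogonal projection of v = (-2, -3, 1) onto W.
proj_W(v) = (2/9, -2/9, -1/9)

Set up U = [u_1 | ... | u_1] ∈ R^(3×1). The projector onto W = col(U) is P = U (U^T U)^(-1) U^T.
Compute U^T U =
  [9],
and U^T v = (1).
Solve U^T U · c = U^T v for the coefficients: c = (1/9). The projection is proj_W(v) = U c.
Check: (v - proj_W(v)) · u_1 = 0  (should be 0).
Result: proj_W(v) = (2/9, -2/9, -1/9).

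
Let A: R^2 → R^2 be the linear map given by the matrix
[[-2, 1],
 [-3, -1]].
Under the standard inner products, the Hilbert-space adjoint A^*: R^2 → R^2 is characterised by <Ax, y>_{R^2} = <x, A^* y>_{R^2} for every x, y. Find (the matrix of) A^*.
A^* = A^T =
[[-2, -3],
 [1, -1]]

For real matrices with standard dot products, the defining identity <Ax, y> = <x, A^* y> gives (Ax)^T y = x^T (A^*) y, i.e. x^T A^T y = x^T (A^*) y. Since this holds for all x, y, we must have A^* = A^T. Therefore
A^* =
[[-2, -3],
 [1, -1]].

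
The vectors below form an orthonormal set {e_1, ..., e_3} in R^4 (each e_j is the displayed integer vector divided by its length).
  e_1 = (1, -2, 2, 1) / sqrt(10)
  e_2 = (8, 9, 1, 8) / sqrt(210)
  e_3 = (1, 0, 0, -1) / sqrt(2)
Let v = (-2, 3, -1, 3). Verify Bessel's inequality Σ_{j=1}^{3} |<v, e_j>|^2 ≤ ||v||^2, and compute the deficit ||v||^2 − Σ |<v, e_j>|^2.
Σ |<v, e_j>|^2 = 481/21; ||v||^2 = 23; deficit = 2/21

Write each e_j = u_j / sqrt(<u_j, u_j>) where u_j is the displayed integer vector. Then <v, e_j> = <v, u_j> / sqrt(<u_j, u_j>), so |<v, e_j>|^2 = <v, u_j>^2 / <u_j, u_j>.
Coefficients: <v, e_1> = -7/sqrt(10), <v, e_2> = 34/sqrt(210), <v, e_3> = -5/sqrt(2).
Square and sum: Σ |<v, e_j>|^2 = 481/21.
Compute ||v||^2 = v·v = 23.
Deficit = 23 − 481/21 = 2/21 ≥ 0, confirming Bessel's inequality. (The deficit equals ||v − Σ <v,e_j> e_j||^2, the squared distance from v to span{e_j}.)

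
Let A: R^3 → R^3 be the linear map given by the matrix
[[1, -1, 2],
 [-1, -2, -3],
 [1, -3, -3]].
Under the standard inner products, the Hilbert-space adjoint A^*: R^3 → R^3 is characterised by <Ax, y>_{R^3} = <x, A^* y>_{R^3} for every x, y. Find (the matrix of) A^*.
A^* = A^T =
[[1, -1, 1],
 [-1, -2, -3],
 [2, -3, -3]]

For real matrices with standard dot products, the defining identity <Ax, y> = <x, A^* y> gives (Ax)^T y = x^T (A^*) y, i.e. x^T A^T y = x^T (A^*) y. Since this holds for all x, y, we must have A^* = A^T. Therefore
A^* =
[[1, -1, 1],
 [-1, -2, -3],
 [2, -3, -3]].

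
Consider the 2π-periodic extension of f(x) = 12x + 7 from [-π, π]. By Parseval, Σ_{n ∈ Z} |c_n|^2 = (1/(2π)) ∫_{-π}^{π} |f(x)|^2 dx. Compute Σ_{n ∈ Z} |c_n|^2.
Σ |c_n|^2 = 48π^2 + 49

Expand and integrate term by term over [-π, π]:
  ∫ (12x)^2 dx = 144·(2π^3/3); ∫ 2·12·(7)·x dx = 0 (odd integrand); ∫ 7^2 dx = 49·2π.
So (1/(2π)) ∫_{-π}^{π} (12x + 7)^2 dx = 144π^2/3 + 49 = 48π^2 + 49.
Parseval ⇒ Σ |c_n|^2 = 48π^2 + 49.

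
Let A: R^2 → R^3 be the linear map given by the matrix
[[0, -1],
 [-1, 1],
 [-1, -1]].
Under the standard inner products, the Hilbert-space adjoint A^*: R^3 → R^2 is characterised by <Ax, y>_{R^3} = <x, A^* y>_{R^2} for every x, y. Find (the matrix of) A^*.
A^* = A^T =
[[0, -1, -1],
 [-1, 1, -1]]

For real matrices with standard dot products, the defining identity <Ax, y> = <x, A^* y> gives (Ax)^T y = x^T (A^*) y, i.e. x^T A^T y = x^T (A^*) y. Since this holds for all x, y, we must have A^* = A^T. Therefore
A^* =
[[0, -1, -1],
 [-1, 1, -1]].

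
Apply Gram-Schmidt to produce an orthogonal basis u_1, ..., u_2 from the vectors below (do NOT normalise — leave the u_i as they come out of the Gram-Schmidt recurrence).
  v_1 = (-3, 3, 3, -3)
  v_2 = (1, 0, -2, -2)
Orthogonal basis:
  u_1 = (-3, 3, 3, -3)
  u_2 = (3/4, 1/4, -7/4, -9/4)

Apply the Gram-Schmidt recurrence
  u_1 = v_1
  u_i = v_i − Σ_{j<i} ((v_i · u_j) / (u_j · u_j)) · u_j.

Step by step this gives:
  u_1 = (-3, 3, 3, -3)
  u_2 = (3/4, 1/4, -7/4, -9/4)

Orthogonality check:
  u_2 · u_1 = 0 (should be 0)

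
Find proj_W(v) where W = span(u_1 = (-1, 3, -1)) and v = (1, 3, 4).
proj_W(v) = (-4/11, 12/11, -4/11)

Set up U = [u_1 | ... | u_1] ∈ R^(3×1). The projector onto W = col(U) is P = U (U^T U)^(-1) U^T.
Compute U^T U =
  [11],
and U^T v = (4).
Solve U^T U · c = U^T v for the coefficients: c = (4/11). The projection is proj_W(v) = U c.
Check: (v - proj_W(v)) · u_1 = 0  (should be 0).
Result: proj_W(v) = (-4/11, 12/11, -4/11).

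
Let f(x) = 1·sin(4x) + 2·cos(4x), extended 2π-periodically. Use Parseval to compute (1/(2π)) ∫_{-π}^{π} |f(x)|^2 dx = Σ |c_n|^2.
Σ |c_n|^2 = 5/2

Expand |f|^2 and use orthogonality of {sin(nx), cos(mx)} on [-π, π]:
  ∫_{-π}^{π} sin(nx)^2 dx = π, ∫ cos(mx)^2 dx = π, and cross terms integrate to 0.
So ∫_{-π}^{π} f(x)^2 dx = 1^2 · π + 2^2 · π = (1 + 4)π.
Divide by 2π: (1 + 4)/2 = 5/2.
By Parseval, this equals Σ |c_n|^2.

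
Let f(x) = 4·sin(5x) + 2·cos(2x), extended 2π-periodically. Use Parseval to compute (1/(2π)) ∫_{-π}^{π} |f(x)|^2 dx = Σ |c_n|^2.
Σ |c_n|^2 = 10

Expand |f|^2 and use orthogonality of {sin(nx), cos(mx)} on [-π, π]:
  ∫_{-π}^{π} sin(nx)^2 dx = π, ∫ cos(mx)^2 dx = π, and cross terms integrate to 0.
So ∫_{-π}^{π} f(x)^2 dx = 4^2 · π + 2^2 · π = (16 + 4)π.
Divide by 2π: (16 + 4)/2 = 10.
By Parseval, this equals Σ |c_n|^2.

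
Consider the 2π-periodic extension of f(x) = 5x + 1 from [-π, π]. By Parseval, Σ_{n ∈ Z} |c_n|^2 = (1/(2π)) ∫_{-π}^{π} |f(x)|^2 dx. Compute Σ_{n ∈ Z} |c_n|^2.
Σ |c_n|^2 = 25π^2/3 + 1

Expand and integrate term by term over [-π, π]:
  ∫ (5x)^2 dx = 25·(2π^3/3); ∫ 2·5·(1)·x dx = 0 (odd integrand); ∫ 1^2 dx = 1·2π.
So (1/(2π)) ∫_{-π}^{π} (5x + 1)^2 dx = 25π^2/3 + 1 = 25π^2/3 + 1.
Parseval ⇒ Σ |c_n|^2 = 25π^2/3 + 1.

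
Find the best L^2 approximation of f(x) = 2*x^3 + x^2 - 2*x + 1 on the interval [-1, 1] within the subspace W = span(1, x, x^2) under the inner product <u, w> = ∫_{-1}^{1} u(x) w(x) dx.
g(x) = x^2 - 4*x/5 + 1

The best approximation g ∈ W is the orthogonal projection of f onto W. Writing g = a_0 + a_1 x + a_2 x^2, the coefficients solve the normal equations G · a = b where
  G_{ij} = <φ_i, φ_j> and b_i = <f, φ_i>, with φ_0 = 1, φ_1 = x, φ_2 = x^2.
G =
  [2, 0, 2/3]
  [0, 2/3, 0]
  [2/3, 0, 2/5],
b = (8/3, -8/15, 16/15).
Solving gives a_0 = 1, a_1 = -4/5, a_2 = 1, so
  g(x) = x^2 - 4*x/5 + 1.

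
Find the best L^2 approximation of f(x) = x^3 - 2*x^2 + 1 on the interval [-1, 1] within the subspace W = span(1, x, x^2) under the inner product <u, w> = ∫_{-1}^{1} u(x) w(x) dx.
g(x) = -2*x^2 + 3*x/5 + 1

The best approximation g ∈ W is the orthogonal projection of f onto W. Writing g = a_0 + a_1 x + a_2 x^2, the coefficients solve the normal equations G · a = b where
  G_{ij} = <φ_i, φ_j> and b_i = <f, φ_i>, with φ_0 = 1, φ_1 = x, φ_2 = x^2.
G =
  [2, 0, 2/3]
  [0, 2/3, 0]
  [2/3, 0, 2/5],
b = (2/3, 2/5, -2/15).
Solving gives a_0 = 1, a_1 = 3/5, a_2 = -2, so
  g(x) = -2*x^2 + 3*x/5 + 1.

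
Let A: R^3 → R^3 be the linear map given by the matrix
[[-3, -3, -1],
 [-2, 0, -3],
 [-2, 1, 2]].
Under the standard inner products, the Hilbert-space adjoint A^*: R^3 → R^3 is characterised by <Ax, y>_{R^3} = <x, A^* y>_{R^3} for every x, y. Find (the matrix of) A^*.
A^* = A^T =
[[-3, -2, -2],
 [-3, 0, 1],
 [-1, -3, 2]]

For real matrices with standard dot products, the defining identity <Ax, y> = <x, A^* y> gives (Ax)^T y = x^T (A^*) y, i.e. x^T A^T y = x^T (A^*) y. Since this holds for all x, y, we must have A^* = A^T. Therefore
A^* =
[[-3, -2, -2],
 [-3, 0, 1],
 [-1, -3, 2]].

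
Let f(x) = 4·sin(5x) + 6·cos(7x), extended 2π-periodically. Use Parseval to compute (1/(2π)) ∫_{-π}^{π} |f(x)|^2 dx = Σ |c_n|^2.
Σ |c_n|^2 = 26

Expand |f|^2 and use orthogonality of {sin(nx), cos(mx)} on [-π, π]:
  ∫_{-π}^{π} sin(nx)^2 dx = π, ∫ cos(mx)^2 dx = π, and cross terms integrate to 0.
So ∫_{-π}^{π} f(x)^2 dx = 4^2 · π + 6^2 · π = (16 + 36)π.
Divide by 2π: (16 + 36)/2 = 26.
By Parseval, this equals Σ |c_n|^2.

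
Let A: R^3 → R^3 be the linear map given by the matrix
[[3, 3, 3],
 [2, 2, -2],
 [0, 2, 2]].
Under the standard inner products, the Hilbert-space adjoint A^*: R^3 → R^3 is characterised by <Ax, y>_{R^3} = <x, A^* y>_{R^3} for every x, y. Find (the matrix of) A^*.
A^* = A^T =
[[3, 2, 0],
 [3, 2, 2],
 [3, -2, 2]]

For real matrices with standard dot products, the defining identity <Ax, y> = <x, A^* y> gives (Ax)^T y = x^T (A^*) y, i.e. x^T A^T y = x^T (A^*) y. Since this holds for all x, y, we must have A^* = A^T. Therefore
A^* =
[[3, 2, 0],
 [3, 2, 2],
 [3, -2, 2]].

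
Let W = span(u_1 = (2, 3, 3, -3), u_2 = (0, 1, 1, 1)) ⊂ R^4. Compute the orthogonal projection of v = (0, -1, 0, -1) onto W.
proj_W(v) = (1/7, -11/21, -11/21, -20/21)

Set up U = [u_1 | ... | u_2] ∈ R^(4×2). The projector onto W = col(U) is P = U (U^T U)^(-1) U^T.
Compute U^T U =
  [31, 3]
  [3, 3],
and U^T v = (0, -2).
Solve U^T U · c = U^T v for the coefficients: c = (1/14, -31/42). The projection is proj_W(v) = U c.
Check: (v - proj_W(v)) · u_1 = 0  (should be 0).
Check: (v - proj_W(v)) · u_2 = 0  (should be 0).
Result: proj_W(v) = (1/7, -11/21, -11/21, -20/21).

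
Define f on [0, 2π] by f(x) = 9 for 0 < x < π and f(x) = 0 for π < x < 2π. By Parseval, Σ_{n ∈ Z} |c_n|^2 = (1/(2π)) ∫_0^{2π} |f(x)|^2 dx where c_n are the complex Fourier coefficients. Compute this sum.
Σ |c_n|^2 = 81/2

Parseval equates the L^2 energy of f (normalised by 1/(2π)) with the ℓ^2 sum of its Fourier coefficients: (1/(2π)) ∫_0^{2π} |f|^2 = Σ |c_n|^2.
Compute the left side: (1/(2π)) [∫_0^π 9^2 dx + ∫_π^{2π} 0^2 dx] = (1/(2π)) · (81π + 0π) = (81 + 0)/2 = 81/2.
So Σ_{n ∈ Z} |c_n|^2 = 81/2.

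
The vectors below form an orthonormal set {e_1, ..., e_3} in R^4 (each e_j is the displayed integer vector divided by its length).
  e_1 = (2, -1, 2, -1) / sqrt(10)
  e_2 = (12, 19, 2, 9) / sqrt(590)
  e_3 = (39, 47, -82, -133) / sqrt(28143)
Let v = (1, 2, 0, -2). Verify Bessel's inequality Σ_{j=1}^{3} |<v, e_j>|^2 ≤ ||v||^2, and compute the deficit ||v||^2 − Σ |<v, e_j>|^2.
Σ |<v, e_j>|^2 = 413/53; ||v||^2 = 9; deficit = 64/53

Write each e_j = u_j / sqrt(<u_j, u_j>) where u_j is the displayed integer vector. Then <v, e_j> = <v, u_j> / sqrt(<u_j, u_j>), so |<v, e_j>|^2 = <v, u_j>^2 / <u_j, u_j>.
Coefficients: <v, e_1> = 2/sqrt(10), <v, e_2> = 32/sqrt(590), <v, e_3> = 399/sqrt(28143).
Square and sum: Σ |<v, e_j>|^2 = 413/53.
Compute ||v||^2 = v·v = 9.
Deficit = 9 − 413/53 = 64/53 ≥ 0, confirming Bessel's inequality. (The deficit equals ||v − Σ <v,e_j> e_j||^2, the squared distance from v to span{e_j}.)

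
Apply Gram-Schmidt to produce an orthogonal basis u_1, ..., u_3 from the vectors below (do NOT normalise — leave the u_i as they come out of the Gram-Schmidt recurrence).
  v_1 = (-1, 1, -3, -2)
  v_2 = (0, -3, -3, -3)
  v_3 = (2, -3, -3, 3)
Orthogonal basis:
  u_1 = (-1, 1, -3, -2)
  u_2 = (4/5, -19/5, -3/5, -7/5)
  u_3 = (40/29, -16/29, -88/29, 104/29)

Apply the Gram-Schmidt recurrence
  u_1 = v_1
  u_i = v_i − Σ_{j<i} ((v_i · u_j) / (u_j · u_j)) · u_j.

Step by step this gives:
  u_1 = (-1, 1, -3, -2)
  u_2 = (4/5, -19/5, -3/5, -7/5)
  u_3 = (40/29, -16/29, -88/29, 104/29)

Orthogonality check:
  u_2 · u_1 = 0 (should be 0)
  u_3 · u_1 = 0 (should be 0)
  u_3 · u_2 = 0 (should be 0)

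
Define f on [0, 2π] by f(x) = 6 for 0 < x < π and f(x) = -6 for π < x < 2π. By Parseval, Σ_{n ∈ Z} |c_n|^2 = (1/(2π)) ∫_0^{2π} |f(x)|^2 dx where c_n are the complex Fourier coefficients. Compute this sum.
Σ |c_n|^2 = 36

Parseval equates the L^2 energy of f (normalised by 1/(2π)) with the ℓ^2 sum of its Fourier coefficients: (1/(2π)) ∫_0^{2π} |f|^2 = Σ |c_n|^2.
Compute the left side: (1/(2π)) [∫_0^π 6^2 dx + ∫_π^{2π} (-6)^2 dx] = (1/(2π)) · (36π + 36π) = (36 + 36)/2 = 36.
So Σ_{n ∈ Z} |c_n|^2 = 36.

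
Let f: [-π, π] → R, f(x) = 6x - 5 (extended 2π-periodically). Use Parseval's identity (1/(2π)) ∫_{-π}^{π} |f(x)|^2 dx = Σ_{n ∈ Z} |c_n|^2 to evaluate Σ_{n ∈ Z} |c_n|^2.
Σ |c_n|^2 = 12π^2 + 25

Expand and integrate term by term over [-π, π]:
  ∫ (6x)^2 dx = 36·(2π^3/3); ∫ 2·6·(-5)·x dx = 0 (odd integrand); ∫ (-5)^2 dx = 25·2π.
So (1/(2π)) ∫_{-π}^{π} (6x - 5)^2 dx = 36π^2/3 + 25 = 12π^2 + 25.
Parseval ⇒ Σ |c_n|^2 = 12π^2 + 25.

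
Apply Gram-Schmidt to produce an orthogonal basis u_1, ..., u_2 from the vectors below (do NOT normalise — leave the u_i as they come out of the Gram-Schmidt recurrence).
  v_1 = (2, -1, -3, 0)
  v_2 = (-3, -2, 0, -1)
Orthogonal basis:
  u_1 = (2, -1, -3, 0)
  u_2 = (-17/7, -16/7, -6/7, -1)

Apply the Gram-Schmidt recurrence
  u_1 = v_1
  u_i = v_i − Σ_{j<i} ((v_i · u_j) / (u_j · u_j)) · u_j.

Step by step this gives:
  u_1 = (2, -1, -3, 0)
  u_2 = (-17/7, -16/7, -6/7, -1)

Orthogonality check:
  u_2 · u_1 = 0 (should be 0)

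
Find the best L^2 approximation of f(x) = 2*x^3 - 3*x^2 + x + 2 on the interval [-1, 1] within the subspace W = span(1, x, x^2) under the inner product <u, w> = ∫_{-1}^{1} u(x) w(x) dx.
g(x) = -3*x^2 + 11*x/5 + 2

The best approximation g ∈ W is the orthogonal projection of f onto W. Writing g = a_0 + a_1 x + a_2 x^2, the coefficients solve the normal equations G · a = b where
  G_{ij} = <φ_i, φ_j> and b_i = <f, φ_i>, with φ_0 = 1, φ_1 = x, φ_2 = x^2.
G =
  [2, 0, 2/3]
  [0, 2/3, 0]
  [2/3, 0, 2/5],
b = (2, 22/15, 2/15).
Solving gives a_0 = 2, a_1 = 11/5, a_2 = -3, so
  g(x) = -3*x^2 + 11*x/5 + 2.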